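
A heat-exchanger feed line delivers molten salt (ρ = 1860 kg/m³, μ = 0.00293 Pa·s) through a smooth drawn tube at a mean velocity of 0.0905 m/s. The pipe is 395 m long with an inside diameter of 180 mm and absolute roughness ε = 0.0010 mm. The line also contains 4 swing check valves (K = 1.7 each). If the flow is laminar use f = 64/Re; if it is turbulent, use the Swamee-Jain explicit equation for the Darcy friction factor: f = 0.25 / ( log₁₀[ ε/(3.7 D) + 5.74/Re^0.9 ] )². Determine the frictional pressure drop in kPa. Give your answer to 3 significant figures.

ΔP ≈ 0.565 kPa

Reynolds number Re = ρVD/μ = 1860 · 0.0905 · 0.18 / 0.00293 = 1.034e+04.
Re > 4000 → turbulent. Relative roughness ε/D = 1e-06/0.18 = 5.56e-06. Swamee-Jain: f = 0.25/(log₁₀[5.56e-06/3.7 + 5.74/1.034e+04^0.9])² = 0.25/(log₁₀[1.5e-06 + 0.0014])² = 0.25/(-2.854)² = 0.0307.
Total minor-loss coefficient ΣK = 4·1.7 = 6.8.
ΔP = [f·L/D + ΣK]·(ρV²/2) = [0.0307·395/0.18 + 6.8]·(1860·0.0905²/2) = [67.37 + 6.8]·7.617 = 564.9 Pa.
ΔP = 564.9 Pa = 0.565 kPa.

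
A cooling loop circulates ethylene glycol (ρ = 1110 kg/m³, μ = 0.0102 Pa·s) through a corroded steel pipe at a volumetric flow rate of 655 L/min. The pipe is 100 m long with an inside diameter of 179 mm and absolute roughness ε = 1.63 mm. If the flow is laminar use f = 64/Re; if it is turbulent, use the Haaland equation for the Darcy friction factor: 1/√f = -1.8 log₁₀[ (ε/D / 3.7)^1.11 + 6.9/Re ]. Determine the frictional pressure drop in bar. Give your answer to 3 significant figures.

ΔP ≈ 0.0251 bar

Q = 655 L/min = 655/60000 = 0.01092 m³/s.
Cross-sectional area A = πD²/4 = π(0.179)²/4 = 0.02516 m²; mean velocity V = Q/A = 0.01092/0.02516 = 0.4338 m/s.
Reynolds number Re = ρVD/μ = 1110 · 0.4338 · 0.179 / 0.0102 = 8450.
Re > 4000 → turbulent. Relative roughness ε/D = 0.00163/0.179 = 0.00911. Haaland: 1/√f = -1.8 log₁₀[(0.00911/3.7)^1.11 + 6.9/8450] = -1.8 log₁₀[0.00127 + 0.000817] = 4.825, so f = 0.04296.
Darcy-Weisbach: ΔP = f(L/D)(ρV²/2) = 0.04296·(100/0.179)·(1110·0.4338²/2) = 0.04296·558.7·104.4 = 2507 Pa.
ΔP = 2507 Pa = 0.0251 bar.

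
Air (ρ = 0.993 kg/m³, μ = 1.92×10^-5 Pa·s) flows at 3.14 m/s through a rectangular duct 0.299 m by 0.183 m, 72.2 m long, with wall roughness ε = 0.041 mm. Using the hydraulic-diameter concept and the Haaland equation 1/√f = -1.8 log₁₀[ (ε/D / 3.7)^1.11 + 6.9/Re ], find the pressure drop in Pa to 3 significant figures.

ΔP ≈ 35.3 Pa

Hydraulic diameter D_h = 4A/P = 4·(0.299·0.183)/(2·(0.299+0.183)) = 0.2189/0.964 = 0.227 m.
Re = ρVD_h/μ = 0.993·3.14·0.227/1.92e-05 = 3.687e+04.
ε/D_h = 4.1e-05/0.227 = 0.000181; Haaland gives 1/√f = -1.8 log₁₀[1.64e-05+0.000187] = 6.645, so f = 0.02265.
ΔP = f(L/D_h)(ρV²/2) = 0.02265·72.2/0.227·4.895 = 35.26 Pa.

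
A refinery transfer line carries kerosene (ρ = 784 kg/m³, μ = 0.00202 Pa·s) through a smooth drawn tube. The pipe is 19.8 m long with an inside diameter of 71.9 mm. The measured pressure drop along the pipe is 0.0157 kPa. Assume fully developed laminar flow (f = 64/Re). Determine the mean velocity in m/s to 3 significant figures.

V ≈ 0.0634 m/s

For laminar flow, f = 64/Re with Re = ρVD/μ, so Darcy-Weisbach reduces to ΔP = 32μLV/D². Solving for V: V = ΔP·D²/(32μL) = 15.7·(0.0719)²/(32·0.00202·19.8) = 0.06341 m/s.
Check: Re = ρVD/μ = 784·0.06341·0.0719/0.00202 = 1770 < 2300, so the laminar assumption holds.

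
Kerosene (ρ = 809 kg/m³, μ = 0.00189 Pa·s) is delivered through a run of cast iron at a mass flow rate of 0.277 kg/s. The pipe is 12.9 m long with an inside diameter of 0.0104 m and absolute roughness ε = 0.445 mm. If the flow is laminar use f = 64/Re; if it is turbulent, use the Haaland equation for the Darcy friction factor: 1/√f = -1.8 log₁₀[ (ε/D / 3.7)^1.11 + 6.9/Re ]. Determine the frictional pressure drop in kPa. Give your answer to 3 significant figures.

A = πD²/4 = π(0.0104)²/4 = 8.495e-05 m²; mean velocity V = ṁ/(ρA) = 0.277/(809 · 8.495e-05) = 4.031 m/s.
Reynolds number Re = ρVD/μ = 809 · 4.031 · 0.0104 / 0.00189 = 1.794e+04.
Re > 4000 → turbulent. Relative roughness ε/D = 0.000445/0.0104 = 0.0428. Haaland: 1/√f = -1.8 log₁₀[(0.0428/3.7)^1.11 + 6.9/1.794e+04] = -1.8 log₁₀[0.00708 + 0.000385] = 3.829, so f = 0.06822.
Darcy-Weisbach: ΔP = f(L/D)(ρV²/2) = 0.06822·(12.9/0.0104)·(809·4.031²/2) = 0.06822·1240·6572 = 5.561e+05 Pa.
ΔP = 5.561e+05 Pa = 556 kPa.

ΔP ≈ 556 kPa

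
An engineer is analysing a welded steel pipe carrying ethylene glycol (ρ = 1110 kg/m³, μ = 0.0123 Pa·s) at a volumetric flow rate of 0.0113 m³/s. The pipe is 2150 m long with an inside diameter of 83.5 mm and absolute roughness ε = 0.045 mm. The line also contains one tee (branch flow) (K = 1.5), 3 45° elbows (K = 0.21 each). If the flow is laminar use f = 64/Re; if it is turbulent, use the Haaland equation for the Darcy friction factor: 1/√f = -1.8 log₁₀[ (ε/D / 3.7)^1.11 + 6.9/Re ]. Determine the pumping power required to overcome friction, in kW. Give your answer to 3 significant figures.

P ≈ 19.5 kW

Cross-sectional area A = πD²/4 = π(0.0835)²/4 = 0.005476 m²; mean velocity V = Q/A = 0.0113/0.005476 = 2.064 m/s.
Reynolds number Re = ρVD/μ = 1110 · 2.064 · 0.0835 / 0.0123 = 1.555e+04.
Re > 4000 → turbulent. Relative roughness ε/D = 4.5e-05/0.0835 = 0.000539. Haaland: 1/√f = -1.8 log₁₀[(0.000539/3.7)^1.11 + 6.9/1.555e+04] = -1.8 log₁₀[5.51e-05 + 0.000444] = 5.944, so f = 0.02831.
Total minor-loss coefficient ΣK = 1·1.5 + 3·0.21 = 2.13.
ΔP = [f·L/D + ΣK]·(ρV²/2) = [0.02831·2150/0.0835 + 2.13]·(1110·2.064²/2) = [728.9 + 2.13]·2363 = 1.728e+06 Pa.
Pumping power P = QΔP = 0.0113·1.728e+06 = 19520 W = 19.5 kW.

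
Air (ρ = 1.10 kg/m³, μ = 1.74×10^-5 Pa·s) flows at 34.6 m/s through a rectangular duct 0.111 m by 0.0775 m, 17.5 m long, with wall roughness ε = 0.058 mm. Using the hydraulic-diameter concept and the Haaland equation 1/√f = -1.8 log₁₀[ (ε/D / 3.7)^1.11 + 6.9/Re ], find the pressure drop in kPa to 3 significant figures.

ΔP ≈ 2.44 kPa

Hydraulic diameter D_h = 4A/P = 4·(0.111·0.0775)/(2·(0.111+0.0775)) = 0.03441/0.377 = 0.09127 m.
Re = ρVD_h/μ = 1.1·34.6·0.09127/1.74e-05 = 1.996e+05.
ε/D_h = 5.8e-05/0.09127 = 0.000635; Haaland gives 1/√f = -1.8 log₁₀[6.62e-05+3.46e-05] = 7.194, so f = 0.01932.
ΔP = f(L/D_h)(ρV²/2) = 0.01932·17.5/0.09127·658.4 = 2439 Pa.
ΔP = 2.44 kPa.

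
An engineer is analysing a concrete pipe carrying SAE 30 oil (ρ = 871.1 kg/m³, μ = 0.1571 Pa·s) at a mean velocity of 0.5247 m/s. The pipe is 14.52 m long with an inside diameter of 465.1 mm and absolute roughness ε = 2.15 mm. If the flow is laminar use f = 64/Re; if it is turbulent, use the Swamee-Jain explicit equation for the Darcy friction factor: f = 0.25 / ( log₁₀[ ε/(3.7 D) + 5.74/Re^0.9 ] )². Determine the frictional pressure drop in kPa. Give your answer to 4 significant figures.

ΔP ≈ 0.1771 kPa

Reynolds number Re = ρVD/μ = 871.1 · 0.5247 · 0.4651 / 0.157 = 1353.
Re < 2300 → laminar flow, so f = 64/Re = 64/1353 = 0.0473 (the turbulent correlation is not needed).
Darcy-Weisbach: ΔP = f(L/D)(ρV²/2) = 0.0473·(14.52/0.4651)·(871.1·0.5247²/2) = 0.0473·31.22·119.9 = 177.1 Pa.
ΔP = 177.1 Pa = 0.1771 kPa.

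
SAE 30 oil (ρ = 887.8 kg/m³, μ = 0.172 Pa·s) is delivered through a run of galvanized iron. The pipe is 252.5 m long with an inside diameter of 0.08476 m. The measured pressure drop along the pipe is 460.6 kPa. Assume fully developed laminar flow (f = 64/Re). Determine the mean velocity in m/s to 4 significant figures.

For laminar flow, f = 64/Re with Re = ρVD/μ, so Darcy-Weisbach reduces to ΔP = 32μLV/D². Solving for V: V = ΔP·D²/(32μL) = 4.606e+05·(0.08476)²/(32·0.172·252.5) = 2.381 m/s.
Check: Re = ρVD/μ = 887.8·2.381·0.08476/0.172 = 1042 < 2300, so the laminar assumption holds.

V ≈ 2.381 m/s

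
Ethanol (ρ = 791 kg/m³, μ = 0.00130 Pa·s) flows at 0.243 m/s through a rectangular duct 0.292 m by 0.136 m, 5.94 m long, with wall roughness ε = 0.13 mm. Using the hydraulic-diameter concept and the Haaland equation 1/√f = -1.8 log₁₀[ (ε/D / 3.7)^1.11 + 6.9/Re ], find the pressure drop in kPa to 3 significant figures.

Hydraulic diameter D_h = 4A/P = 4·(0.292·0.136)/(2·(0.292+0.136)) = 0.1588/0.856 = 0.1856 m.
Re = ρVD_h/μ = 791·0.243·0.1856/0.0013 = 2.744e+04.
ε/D_h = 0.00013/0.1856 = 0.000701; Haaland gives 1/√f = -1.8 log₁₀[7.37e-05+0.000251] = 6.278, so f = 0.02537.
ΔP = f(L/D_h)(ρV²/2) = 0.02537·5.94/0.1856·23.35 = 18.97 Pa.
ΔP = 0.0190 kPa.

ΔP ≈ 0.0190 kPa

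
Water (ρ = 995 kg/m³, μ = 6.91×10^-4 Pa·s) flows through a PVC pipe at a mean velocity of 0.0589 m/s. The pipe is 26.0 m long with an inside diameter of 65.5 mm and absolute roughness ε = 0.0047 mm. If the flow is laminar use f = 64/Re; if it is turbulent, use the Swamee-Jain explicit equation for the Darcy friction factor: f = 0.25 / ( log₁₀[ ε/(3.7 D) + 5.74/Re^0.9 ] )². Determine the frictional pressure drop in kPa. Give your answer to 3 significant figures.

Reynolds number Re = ρVD/μ = 995 · 0.0589 · 0.0655 / 0.000691 = 5555.
Re > 4000 → turbulent. Relative roughness ε/D = 4.7e-06/0.0655 = 7.18e-05. Swamee-Jain: f = 0.25/(log₁₀[7.18e-05/3.7 + 5.74/5555^0.9])² = 0.25/(log₁₀[1.94e-05 + 0.00245])² = 0.25/(-2.608)² = 0.03676.
Darcy-Weisbach: ΔP = f(L/D)(ρV²/2) = 0.03676·(26/0.0655)·(995·0.0589²/2) = 0.03676·396.9·1.726 = 25.18 Pa.
ΔP = 25.18 Pa = 0.0252 kPa.

ΔP ≈ 0.0252 kPa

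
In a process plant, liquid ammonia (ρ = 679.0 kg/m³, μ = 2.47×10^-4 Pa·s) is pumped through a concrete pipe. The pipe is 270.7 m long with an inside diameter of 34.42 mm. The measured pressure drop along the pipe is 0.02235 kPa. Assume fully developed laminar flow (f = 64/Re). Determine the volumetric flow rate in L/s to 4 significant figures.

Q ≈ 0.01152 L/s

For laminar flow, f = 64/Re with Re = ρVD/μ, so Darcy-Weisbach reduces to ΔP = 32μLV/D². Solving for V: V = ΔP·D²/(32μL) = 22.35·(0.03442)²/(32·0.000247·270.7) = 0.01238 m/s.
Check: Re = ρVD/μ = 679·0.01238·0.03442/0.000247 = 1171 < 2300, so the laminar assumption holds.
Q = V·A = 0.01238·(π/4·0.03442²) = 1.152e-05 m³/s = 0.01152 L/s.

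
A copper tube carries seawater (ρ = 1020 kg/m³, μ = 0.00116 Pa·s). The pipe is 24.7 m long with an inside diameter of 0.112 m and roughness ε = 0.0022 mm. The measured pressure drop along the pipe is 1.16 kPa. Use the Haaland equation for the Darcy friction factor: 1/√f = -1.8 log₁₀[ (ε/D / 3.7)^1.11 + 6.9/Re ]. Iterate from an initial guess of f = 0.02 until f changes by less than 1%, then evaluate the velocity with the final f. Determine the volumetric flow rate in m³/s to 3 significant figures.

Rearranging Darcy-Weisbach: V = √(2·ΔP·D/(f·L·ρ)). With ε/D = 2.2e-06/0.112 = 1.96e-05, iterate starting from f = 0.02:
  f = 0.02 → V = √(2·1160·0.112/(0.02·24.7·1020)) = 0.7181 m/s; Re = ρVD/μ = 7.072e+04; f → 0.01925
  f = 0.01925 → V = 0.732 m/s; Re = 7.209e+04; f → 0.01917
Converged (Δf/f < 1%). With the final f = 0.01917: V = √(2·1160·0.112/(0.01917·24.7·1020)) = 0.7335 m/s.
Q = V·A = 0.7335·(π/4·0.112²) = 0.007227 m³/s = 0.00723 m³/s.

Q ≈ 0.00723 m³/s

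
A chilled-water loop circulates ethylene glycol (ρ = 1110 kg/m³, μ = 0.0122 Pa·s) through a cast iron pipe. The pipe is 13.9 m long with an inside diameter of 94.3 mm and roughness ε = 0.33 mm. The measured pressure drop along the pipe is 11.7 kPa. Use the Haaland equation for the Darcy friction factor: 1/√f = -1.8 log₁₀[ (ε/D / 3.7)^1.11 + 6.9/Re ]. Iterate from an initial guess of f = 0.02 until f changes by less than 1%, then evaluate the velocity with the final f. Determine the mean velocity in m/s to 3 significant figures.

V ≈ 2.10 m/s

Rearranging Darcy-Weisbach: V = √(2·ΔP·D/(f·L·ρ)). With ε/D = 0.00033/0.0943 = 0.0035, iterate starting from f = 0.02:
  f = 0.02 → V = √(2·1.17e+04·0.0943/(0.02·13.9·1110)) = 2.674 m/s; Re = ρVD/μ = 2.294e+04; f → 0.03149
  f = 0.03149 → V = 2.131 m/s; Re = 1.828e+04; f → 0.03237
  f = 0.03237 → V = 2.102 m/s; Re = 1.803e+04; f → 0.03243
Converged (Δf/f < 1%). With the final f = 0.03243: V = √(2·1.17e+04·0.0943/(0.03243·13.9·1110)) = 2.1 m/s.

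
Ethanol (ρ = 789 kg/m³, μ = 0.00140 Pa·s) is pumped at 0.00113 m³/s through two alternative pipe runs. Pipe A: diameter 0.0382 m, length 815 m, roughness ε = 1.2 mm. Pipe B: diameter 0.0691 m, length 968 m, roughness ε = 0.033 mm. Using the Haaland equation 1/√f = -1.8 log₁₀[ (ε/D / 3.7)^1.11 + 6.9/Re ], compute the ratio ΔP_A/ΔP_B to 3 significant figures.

ΔP_A/ΔP_B ≈ 32.3

Pipe A: V = Q/A = 0.00113/0.001146 = 0.986 m/s; Re = 2.123e+04; ε/D = 0.0314; Haaland → f = 0.05981; ΔP_A = f(L/D)(ρV²/2) = 4.894e+05 Pa.
Pipe B: V = Q/A = 0.00113/0.00375 = 0.3013 m/s; Re = 1.173e+04; ε/D = 0.000478; Haaland → f = 0.03021; ΔP_B = f(L/D)(ρV²/2) = 1.516e+04 Pa.
ΔP_A/ΔP_B = 4.894e+05/1.516e+04 = 32.3.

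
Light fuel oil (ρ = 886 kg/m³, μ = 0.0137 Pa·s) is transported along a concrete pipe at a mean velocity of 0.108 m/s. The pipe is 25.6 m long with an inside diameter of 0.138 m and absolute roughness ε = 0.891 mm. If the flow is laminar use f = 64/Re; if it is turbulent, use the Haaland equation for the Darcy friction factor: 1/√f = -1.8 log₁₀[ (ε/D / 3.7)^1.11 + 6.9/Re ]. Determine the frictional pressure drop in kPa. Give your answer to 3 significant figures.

Reynolds number Re = ρVD/μ = 886 · 0.108 · 0.138 / 0.0137 = 963.9.
Re < 2300 → laminar flow, so f = 64/Re = 64/963.9 = 0.0664 (the turbulent correlation is not needed).
Darcy-Weisbach: ΔP = f(L/D)(ρV²/2) = 0.0664·(25.6/0.138)·(886·0.108²/2) = 0.0664·185.5·5.167 = 63.65 Pa.
ΔP = 63.65 Pa = 0.0636 kPa.

ΔP ≈ 0.0636 kPa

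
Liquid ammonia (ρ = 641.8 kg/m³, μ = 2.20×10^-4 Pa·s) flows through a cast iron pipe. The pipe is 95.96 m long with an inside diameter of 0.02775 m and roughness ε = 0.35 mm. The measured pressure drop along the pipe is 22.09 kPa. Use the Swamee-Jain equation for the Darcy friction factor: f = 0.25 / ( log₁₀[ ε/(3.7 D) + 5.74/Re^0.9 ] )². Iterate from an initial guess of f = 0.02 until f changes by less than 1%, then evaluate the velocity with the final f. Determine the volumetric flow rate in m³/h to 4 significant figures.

Q ≈ 1.493 m³/h

Rearranging Darcy-Weisbach: V = √(2·ΔP·D/(f·L·ρ)). With ε/D = 0.00035/0.02775 = 0.0126, iterate starting from f = 0.02:
  f = 0.02 → V = √(2·2.209e+04·0.02775/(0.02·95.96·641.8)) = 0.9977 m/s; Re = ρVD/μ = 8.077e+04; f → 0.04198
  f = 0.04198 → V = 0.6886 m/s; Re = 5.574e+04; f → 0.04234
Converged (Δf/f < 1%). With the final f = 0.04234: V = √(2·2.209e+04·0.02775/(0.04234·95.96·641.8)) = 0.6857 m/s.
Q = V·A = 0.6857·(π/4·0.02775²) = 0.0004147 m³/s = 1.493 m³/h.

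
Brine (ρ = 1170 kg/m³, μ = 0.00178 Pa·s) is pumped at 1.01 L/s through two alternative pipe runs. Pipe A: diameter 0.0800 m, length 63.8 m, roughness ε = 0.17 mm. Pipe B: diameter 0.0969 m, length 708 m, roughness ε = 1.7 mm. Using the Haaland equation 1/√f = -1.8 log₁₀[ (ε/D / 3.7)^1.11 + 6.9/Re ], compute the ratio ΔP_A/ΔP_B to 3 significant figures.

ΔP_A/ΔP_B ≈ 0.154

Pipe A: V = Q/A = 0.00101/0.005027 = 0.2009 m/s; Re = 1.057e+04; ε/D = 0.00213; Haaland → f = 0.03333; ΔP_A = f(L/D)(ρV²/2) = 627.8 Pa.
Pipe B: V = Q/A = 0.00101/0.007375 = 0.137 m/s; Re = 8723; ε/D = 0.0175; Haaland → f = 0.05077; ΔP_B = f(L/D)(ρV²/2) = 4070 Pa.
ΔP_A/ΔP_B = 627.8/4070 = 0.154.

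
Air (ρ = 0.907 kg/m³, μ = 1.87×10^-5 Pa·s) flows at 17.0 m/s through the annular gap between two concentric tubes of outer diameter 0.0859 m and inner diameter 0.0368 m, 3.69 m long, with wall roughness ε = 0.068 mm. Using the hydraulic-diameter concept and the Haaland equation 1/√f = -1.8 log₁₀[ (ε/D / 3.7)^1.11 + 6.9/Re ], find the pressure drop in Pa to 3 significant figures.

Hydraulic diameter D_h = 4A/P = D_o - D_i = 0.0859 - 0.0368 = 0.0491 m.
Re = ρVD_h/μ = 0.907·17·0.0491/1.87e-05 = 4.049e+04.
ε/D_h = 6.8e-05/0.0491 = 0.00138; Haaland gives 1/√f = -1.8 log₁₀[0.000157+0.00017] = 6.272, so f = 0.02542.
ΔP = f(L/D_h)(ρV²/2) = 0.02542·3.69/0.0491·131.1 = 250.3 Pa.

ΔP ≈ 250 Pa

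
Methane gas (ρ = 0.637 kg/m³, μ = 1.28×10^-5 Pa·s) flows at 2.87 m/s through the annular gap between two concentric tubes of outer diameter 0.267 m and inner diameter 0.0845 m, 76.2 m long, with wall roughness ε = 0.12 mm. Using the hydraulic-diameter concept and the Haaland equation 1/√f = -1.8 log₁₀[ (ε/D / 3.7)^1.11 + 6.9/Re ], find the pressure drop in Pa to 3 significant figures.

Hydraulic diameter D_h = 4A/P = D_o - D_i = 0.267 - 0.0845 = 0.1825 m.
Re = ρVD_h/μ = 0.637·2.87·0.1825/1.28e-05 = 2.607e+04.
ε/D_h = 0.00012/0.1825 = 0.000658; Haaland gives 1/√f = -1.8 log₁₀[6.87e-05+0.000265] = 6.259, so f = 0.02553.
ΔP = f(L/D_h)(ρV²/2) = 0.02553·76.2/0.1825·2.623 = 27.97 Pa.

ΔP ≈ 28.0 Pa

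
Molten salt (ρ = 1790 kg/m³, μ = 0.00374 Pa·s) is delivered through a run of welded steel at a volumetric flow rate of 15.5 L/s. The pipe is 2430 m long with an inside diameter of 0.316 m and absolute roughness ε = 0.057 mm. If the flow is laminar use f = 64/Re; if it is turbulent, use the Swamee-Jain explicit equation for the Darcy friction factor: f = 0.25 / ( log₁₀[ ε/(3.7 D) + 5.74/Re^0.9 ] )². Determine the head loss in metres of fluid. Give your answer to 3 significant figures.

h_f ≈ 0.367 m

Q = 15.5 L/s = 15.5/1000 = 0.0155 m³/s.
Cross-sectional area A = πD²/4 = π(0.316)²/4 = 0.07843 m²; mean velocity V = Q/A = 0.0155/0.07843 = 0.1976 m/s.
Reynolds number Re = ρVD/μ = 1790 · 0.1976 · 0.316 / 0.00374 = 2.989e+04.
Re > 4000 → turbulent. Relative roughness ε/D = 5.7e-05/0.316 = 0.00018. Swamee-Jain: f = 0.25/(log₁₀[0.00018/3.7 + 5.74/2.989e+04^0.9])² = 0.25/(log₁₀[4.88e-05 + 0.000538])² = 0.25/(-3.231)² = 0.02394.
Darcy-Weisbach: ΔP = f(L/D)(ρV²/2) = 0.02394·(2430/0.316)·(1790·0.1976²/2) = 0.02394·7690·34.96 = 6436 Pa.
Head loss h_f = ΔP/(ρg) = 6436/(1790·9.81) = 0.367 m.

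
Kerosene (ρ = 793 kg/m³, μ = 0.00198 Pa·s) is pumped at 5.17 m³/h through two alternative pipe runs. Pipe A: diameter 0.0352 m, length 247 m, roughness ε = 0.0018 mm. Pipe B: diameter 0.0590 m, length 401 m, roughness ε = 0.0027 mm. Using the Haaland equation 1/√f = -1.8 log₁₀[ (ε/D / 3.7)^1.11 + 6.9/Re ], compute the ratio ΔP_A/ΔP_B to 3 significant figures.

ΔP_A/ΔP_B ≈ 7.14

Pipe A: V = Q/A = 0.001436/0.0009731 = 1.476 m/s; Re = 2.08e+04; ε/D = 5.11e-05; Haaland → f = 0.02557; ΔP_A = f(L/D)(ρV²/2) = 1.55e+05 Pa.
Pipe B: V = Q/A = 0.001436/0.002734 = 0.5253 m/s; Re = 1.241e+04; ε/D = 4.58e-05; Haaland → f = 0.02918; ΔP_B = f(L/D)(ρV²/2) = 2.17e+04 Pa.
ΔP_A/ΔP_B = 1.55e+05/2.17e+04 = 7.14.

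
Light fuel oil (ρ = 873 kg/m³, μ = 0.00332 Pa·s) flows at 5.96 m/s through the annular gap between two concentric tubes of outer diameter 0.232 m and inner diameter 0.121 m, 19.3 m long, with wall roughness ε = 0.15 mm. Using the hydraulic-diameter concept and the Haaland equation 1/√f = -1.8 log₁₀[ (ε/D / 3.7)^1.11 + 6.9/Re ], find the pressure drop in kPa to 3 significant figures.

Hydraulic diameter D_h = 4A/P = D_o - D_i = 0.232 - 0.121 = 0.111 m.
Re = ρVD_h/μ = 873·5.96·0.111/0.00332 = 1.74e+05.
ε/D_h = 0.00015/0.111 = 0.00135; Haaland gives 1/√f = -1.8 log₁₀[0.000153+3.97e-05] = 6.688, so f = 0.02236.
ΔP = f(L/D_h)(ρV²/2) = 0.02236·19.3/0.111·1.551e+04 = 6.028e+04 Pa.
ΔP = 60.3 kPa.

ΔP ≈ 60.3 kPa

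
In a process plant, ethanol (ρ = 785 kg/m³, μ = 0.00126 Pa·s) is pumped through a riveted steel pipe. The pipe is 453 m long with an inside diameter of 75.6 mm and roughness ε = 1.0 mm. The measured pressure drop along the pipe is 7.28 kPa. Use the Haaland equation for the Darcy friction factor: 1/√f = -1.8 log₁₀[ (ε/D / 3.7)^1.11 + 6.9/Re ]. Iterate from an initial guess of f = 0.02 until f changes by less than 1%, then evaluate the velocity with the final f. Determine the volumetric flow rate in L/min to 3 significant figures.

Q ≈ 70.3 L/min

Rearranging Darcy-Weisbach: V = √(2·ΔP·D/(f·L·ρ)). With ε/D = 0.001/0.0756 = 0.0132, iterate starting from f = 0.02:
  f = 0.02 → V = √(2·7280·0.0756/(0.02·453·785)) = 0.3934 m/s; Re = ρVD/μ = 1.853e+04; f → 0.04432
  f = 0.04432 → V = 0.2643 m/s; Re = 1.245e+04; f → 0.04545
  f = 0.04545 → V = 0.261 m/s; Re = 1.229e+04; f → 0.04549
Converged (Δf/f < 1%). With the final f = 0.04549: V = √(2·7280·0.0756/(0.04549·453·785)) = 0.2608 m/s.
Q = V·A = 0.2608·(π/4·0.0756²) = 0.001171 m³/s = 70.3 L/min.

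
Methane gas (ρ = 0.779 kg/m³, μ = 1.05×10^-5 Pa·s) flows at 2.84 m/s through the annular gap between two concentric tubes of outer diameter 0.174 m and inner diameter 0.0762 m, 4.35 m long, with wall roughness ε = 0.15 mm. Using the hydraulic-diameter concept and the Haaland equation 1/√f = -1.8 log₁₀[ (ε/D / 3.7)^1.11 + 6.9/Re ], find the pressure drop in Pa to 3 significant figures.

Hydraulic diameter D_h = 4A/P = D_o - D_i = 0.174 - 0.0762 = 0.0978 m.
Re = ρVD_h/μ = 0.779·2.84·0.0978/1.05e-05 = 2.061e+04.
ε/D_h = 0.00015/0.0978 = 0.00153; Haaland gives 1/√f = -1.8 log₁₀[0.000176+0.000335] = 5.925, so f = 0.02848.
ΔP = f(L/D_h)(ρV²/2) = 0.02848·4.35/0.0978·3.142 = 3.98 Pa.

ΔP ≈ 3.98 Pa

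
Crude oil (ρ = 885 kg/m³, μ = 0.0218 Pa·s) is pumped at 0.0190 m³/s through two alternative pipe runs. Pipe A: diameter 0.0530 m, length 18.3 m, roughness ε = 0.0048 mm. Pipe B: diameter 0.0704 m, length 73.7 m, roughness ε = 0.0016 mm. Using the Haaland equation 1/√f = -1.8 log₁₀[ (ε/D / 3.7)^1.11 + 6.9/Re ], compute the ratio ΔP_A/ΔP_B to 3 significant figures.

Pipe A: V = Q/A = 0.019/0.002206 = 8.612 m/s; Re = 1.853e+04; ε/D = 9.06e-05; Haaland → f = 0.02638; ΔP_A = f(L/D)(ρV²/2) = 2.99e+05 Pa.
Pipe B: V = Q/A = 0.019/0.003893 = 4.881 m/s; Re = 1.395e+04; ε/D = 2.27e-05; Haaland → f = 0.02827; ΔP_B = f(L/D)(ρV²/2) = 3.12e+05 Pa.
ΔP_A/ΔP_B = 2.99e+05/3.12e+05 = 0.958.

ΔP_A/ΔP_B ≈ 0.958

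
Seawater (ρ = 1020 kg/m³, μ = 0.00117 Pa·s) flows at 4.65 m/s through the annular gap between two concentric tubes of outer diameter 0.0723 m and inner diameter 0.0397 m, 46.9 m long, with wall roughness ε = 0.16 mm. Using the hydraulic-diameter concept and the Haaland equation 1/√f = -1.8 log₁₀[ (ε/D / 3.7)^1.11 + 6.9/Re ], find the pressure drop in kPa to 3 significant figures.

ΔP ≈ 490 kPa

Hydraulic diameter D_h = 4A/P = D_o - D_i = 0.0723 - 0.0397 = 0.0326 m.
Re = ρVD_h/μ = 1020·4.65·0.0326/0.00117 = 1.322e+05.
ε/D_h = 0.00016/0.0326 = 0.00491; Haaland gives 1/√f = -1.8 log₁₀[0.00064+5.22e-05] = 5.688, so f = 0.03091.
ΔP = f(L/D_h)(ρV²/2) = 0.03091·46.9/0.0326·1.103e+04 = 4.904e+05 Pa.
ΔP = 490 kPa.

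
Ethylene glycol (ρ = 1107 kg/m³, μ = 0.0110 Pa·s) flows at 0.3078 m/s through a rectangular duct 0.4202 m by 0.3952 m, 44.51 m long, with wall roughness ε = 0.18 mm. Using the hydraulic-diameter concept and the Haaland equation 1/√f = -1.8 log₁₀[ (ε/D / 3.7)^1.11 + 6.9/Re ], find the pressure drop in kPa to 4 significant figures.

Hydraulic diameter D_h = 4A/P = 4·(0.4202·0.3952)/(2·(0.4202+0.3952)) = 0.6643/1.631 = 0.4073 m.
Re = ρVD_h/μ = 1107·0.3078·0.4073/0.011 = 1.262e+04.
ε/D_h = 0.00018/0.4073 = 0.000442; Haaland gives 1/√f = -1.8 log₁₀[4.42e-05+0.000547] = 5.811, so f = 0.02961.
ΔP = f(L/D_h)(ρV²/2) = 0.02961·44.51/0.4073·52.44 = 169.7 Pa.
ΔP = 0.1697 kPa.

ΔP ≈ 0.1697 kPa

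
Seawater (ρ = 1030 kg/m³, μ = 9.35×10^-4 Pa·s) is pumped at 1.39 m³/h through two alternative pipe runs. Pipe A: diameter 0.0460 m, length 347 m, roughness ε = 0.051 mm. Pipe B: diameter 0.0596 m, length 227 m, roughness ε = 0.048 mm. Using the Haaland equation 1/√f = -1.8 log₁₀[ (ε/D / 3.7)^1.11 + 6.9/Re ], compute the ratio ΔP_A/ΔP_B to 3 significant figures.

ΔP_A/ΔP_B ≈ 5.31

Pipe A: V = Q/A = 0.0003861/0.001662 = 0.2323 m/s; Re = 1.177e+04; ε/D = 0.00111; Haaland → f = 0.03112; ΔP_A = f(L/D)(ρV²/2) = 6525 Pa.
Pipe B: V = Q/A = 0.0003861/0.00279 = 0.1384 m/s; Re = 9087; ε/D = 0.000805; Haaland → f = 0.03269; ΔP_B = f(L/D)(ρV²/2) = 1228 Pa.
ΔP_A/ΔP_B = 6525/1228 = 5.31.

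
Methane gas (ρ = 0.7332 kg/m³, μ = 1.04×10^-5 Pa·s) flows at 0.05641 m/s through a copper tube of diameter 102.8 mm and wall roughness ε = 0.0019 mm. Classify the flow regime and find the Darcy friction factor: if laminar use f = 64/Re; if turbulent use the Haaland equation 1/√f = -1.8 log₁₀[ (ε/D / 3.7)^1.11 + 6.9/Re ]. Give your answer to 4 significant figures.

f ≈ 0.1565

Re = ρVD/μ = 0.7332·0.05641·0.1028/1.04e-05 = 408.8.
Re < 2300 → laminar, so f = 64/Re = 0.1565 (roughness is irrelevant in laminar flow).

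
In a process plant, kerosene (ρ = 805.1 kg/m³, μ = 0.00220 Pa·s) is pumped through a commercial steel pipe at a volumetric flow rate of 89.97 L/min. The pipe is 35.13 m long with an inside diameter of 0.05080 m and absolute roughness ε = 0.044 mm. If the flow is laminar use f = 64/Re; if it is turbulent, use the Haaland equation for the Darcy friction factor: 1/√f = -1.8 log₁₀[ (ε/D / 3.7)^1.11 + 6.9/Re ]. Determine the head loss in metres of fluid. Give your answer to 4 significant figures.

Q = 89.97 L/min = 89.97/60000 = 0.001499 m³/s.
Cross-sectional area A = πD²/4 = π(0.0508)²/4 = 0.002027 m²; mean velocity V = Q/A = 0.001499/0.002027 = 0.7398 m/s.
Reynolds number Re = ρVD/μ = 805.1 · 0.7398 · 0.0508 / 0.0022 = 1.375e+04.
Re > 4000 → turbulent. Relative roughness ε/D = 4.4e-05/0.0508 = 0.000866. Haaland: 1/√f = -1.8 log₁₀[(0.000866/3.7)^1.11 + 6.9/1.375e+04] = -1.8 log₁₀[9.33e-05 + 0.000502] = 5.806, so f = 0.02967.
Darcy-Weisbach: ΔP = f(L/D)(ρV²/2) = 0.02967·(35.13/0.0508)·(805.1·0.7398²/2) = 0.02967·691.5·220.3 = 4520 Pa.
Head loss h_f = ΔP/(ρg) = 4520/(805.1·9.81) = 0.5723 m.

h_f ≈ 0.5723 m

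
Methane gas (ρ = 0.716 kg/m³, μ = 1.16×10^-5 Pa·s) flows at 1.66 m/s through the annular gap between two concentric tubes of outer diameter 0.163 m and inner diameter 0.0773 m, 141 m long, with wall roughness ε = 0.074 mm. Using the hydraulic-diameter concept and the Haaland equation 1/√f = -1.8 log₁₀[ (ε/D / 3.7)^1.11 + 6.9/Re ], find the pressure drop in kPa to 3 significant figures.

Hydraulic diameter D_h = 4A/P = D_o - D_i = 0.163 - 0.0773 = 0.0857 m.
Re = ρVD_h/μ = 0.716·1.66·0.0857/1.16e-05 = 8781.
ε/D_h = 7.4e-05/0.0857 = 0.000863; Haaland gives 1/√f = -1.8 log₁₀[9.3e-05+0.000786] = 5.501, so f = 0.03305.
ΔP = f(L/D_h)(ρV²/2) = 0.03305·141/0.0857·0.9865 = 53.64 Pa.
ΔP = 0.0536 kPa.

ΔP ≈ 0.0536 kPa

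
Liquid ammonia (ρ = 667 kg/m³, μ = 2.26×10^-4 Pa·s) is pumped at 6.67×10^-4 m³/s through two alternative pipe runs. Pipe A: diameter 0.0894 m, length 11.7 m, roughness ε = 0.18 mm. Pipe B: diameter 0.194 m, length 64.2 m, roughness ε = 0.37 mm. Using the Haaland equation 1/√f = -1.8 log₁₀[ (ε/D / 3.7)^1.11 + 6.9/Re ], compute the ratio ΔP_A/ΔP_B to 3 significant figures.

Pipe A: V = Q/A = 0.000667/0.006277 = 0.1063 m/s; Re = 2.804e+04; ε/D = 0.00201; Haaland → f = 0.02809; ΔP_A = f(L/D)(ρV²/2) = 13.84 Pa.
Pipe B: V = Q/A = 0.000667/0.02956 = 0.02256 m/s; Re = 1.292e+04; ε/D = 0.00191; Haaland → f = 0.0317; ΔP_B = f(L/D)(ρV²/2) = 1.781 Pa.
ΔP_A/ΔP_B = 13.84/1.781 = 7.77.

ΔP_A/ΔP_B ≈ 7.77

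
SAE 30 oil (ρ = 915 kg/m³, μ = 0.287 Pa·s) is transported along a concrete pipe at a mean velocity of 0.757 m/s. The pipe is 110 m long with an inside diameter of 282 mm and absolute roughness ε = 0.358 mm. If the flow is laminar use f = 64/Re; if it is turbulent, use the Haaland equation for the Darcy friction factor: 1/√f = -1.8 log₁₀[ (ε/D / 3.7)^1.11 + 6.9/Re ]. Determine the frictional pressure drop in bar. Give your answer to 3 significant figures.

Reynolds number Re = ρVD/μ = 915 · 0.757 · 0.282 / 0.287 = 680.6.
Re < 2300 → laminar flow, so f = 64/Re = 64/680.6 = 0.09404 (the turbulent correlation is not needed).
Darcy-Weisbach: ΔP = f(L/D)(ρV²/2) = 0.09404·(110/0.282)·(915·0.757²/2) = 0.09404·390.1·262.2 = 9617 Pa.
ΔP = 9617 Pa = 0.0962 bar.

ΔP ≈ 0.0962 bar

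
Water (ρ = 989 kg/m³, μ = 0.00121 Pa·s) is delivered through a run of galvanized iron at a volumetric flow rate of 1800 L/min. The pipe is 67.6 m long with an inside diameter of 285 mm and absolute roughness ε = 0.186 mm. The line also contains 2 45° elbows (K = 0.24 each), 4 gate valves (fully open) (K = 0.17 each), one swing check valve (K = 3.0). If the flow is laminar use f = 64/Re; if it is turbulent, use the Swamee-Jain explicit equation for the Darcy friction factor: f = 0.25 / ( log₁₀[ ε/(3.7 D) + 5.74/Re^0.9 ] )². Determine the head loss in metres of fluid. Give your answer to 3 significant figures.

h_f ≈ 0.103 m

Q = 1800 L/min = 1800/60000 = 0.03 m³/s.
Cross-sectional area A = πD²/4 = π(0.285)²/4 = 0.06379 m²; mean velocity V = Q/A = 0.03/0.06379 = 0.4703 m/s.
Reynolds number Re = ρVD/μ = 989 · 0.4703 · 0.285 / 0.00121 = 1.095e+05.
Re > 4000 → turbulent. Relative roughness ε/D = 0.000186/0.285 = 0.000653. Swamee-Jain: f = 0.25/(log₁₀[0.000653/3.7 + 5.74/1.095e+05^0.9])² = 0.25/(log₁₀[0.000176 + 0.000167])² = 0.25/(-3.464)² = 0.02084.
Total minor-loss coefficient ΣK = 2·0.24 + 4·0.17 + 1·3 = 4.16.
ΔP = [f·L/D + ΣK]·(ρV²/2) = [0.02084·67.6/0.285 + 4.16]·(989·0.4703²/2) = [4.942 + 4.16]·109.4 = 995.4 Pa.
Head loss h_f = ΔP/(ρg) = 995.4/(989·9.81) = 0.103 m.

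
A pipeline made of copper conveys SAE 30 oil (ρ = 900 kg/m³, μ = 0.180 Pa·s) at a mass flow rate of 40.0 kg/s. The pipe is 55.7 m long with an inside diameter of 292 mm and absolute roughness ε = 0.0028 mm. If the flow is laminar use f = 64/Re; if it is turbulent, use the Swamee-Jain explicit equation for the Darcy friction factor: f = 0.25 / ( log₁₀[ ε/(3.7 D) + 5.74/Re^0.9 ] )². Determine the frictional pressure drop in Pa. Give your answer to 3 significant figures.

A = πD²/4 = π(0.292)²/4 = 0.06697 m²; mean velocity V = ṁ/(ρA) = 40/(900 · 0.06697) = 0.6637 m/s.
Reynolds number Re = ρVD/μ = 900 · 0.6637 · 0.292 / 0.18 = 969.
Re < 2300 → laminar flow, so f = 64/Re = 64/969 = 0.06605 (the turbulent correlation is not needed).
Darcy-Weisbach: ΔP = f(L/D)(ρV²/2) = 0.06605·(55.7/0.292)·(900·0.6637²/2) = 0.06605·190.8·198.2 = 2497 Pa.

ΔP ≈ 2500 Pa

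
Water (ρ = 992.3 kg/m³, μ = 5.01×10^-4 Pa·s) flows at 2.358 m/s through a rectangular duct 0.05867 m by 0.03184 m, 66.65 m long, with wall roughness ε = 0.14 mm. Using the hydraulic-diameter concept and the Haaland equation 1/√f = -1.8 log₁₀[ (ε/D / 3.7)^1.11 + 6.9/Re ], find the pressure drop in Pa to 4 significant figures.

Hydraulic diameter D_h = 4A/P = 4·(0.05867·0.03184)/(2·(0.05867+0.03184)) = 0.007472/0.181 = 0.04128 m.
Re = ρVD_h/μ = 992.3·2.358·0.04128/0.000501 = 1.928e+05.
ε/D_h = 0.00014/0.04128 = 0.00339; Haaland gives 1/√f = -1.8 log₁₀[0.000425+3.58e-05] = 6.006, so f = 0.02772.
ΔP = f(L/D_h)(ρV²/2) = 0.02772·66.65/0.04128·2759 = 1.235e+05 Pa.

ΔP ≈ 123500 Pa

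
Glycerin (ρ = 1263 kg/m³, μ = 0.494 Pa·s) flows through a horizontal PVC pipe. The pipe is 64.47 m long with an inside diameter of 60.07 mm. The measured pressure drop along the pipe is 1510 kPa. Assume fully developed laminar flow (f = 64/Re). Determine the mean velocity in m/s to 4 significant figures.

V ≈ 5.346 m/s

For laminar flow, f = 64/Re with Re = ρVD/μ, so Darcy-Weisbach reduces to ΔP = 32μLV/D². Solving for V: V = ΔP·D²/(32μL) = 1.51e+06·(0.06007)²/(32·0.494·64.47) = 5.346 m/s.
Check: Re = ρVD/μ = 1263·5.346·0.06007/0.494 = 821.1 < 2300, so the laminar assumption holds.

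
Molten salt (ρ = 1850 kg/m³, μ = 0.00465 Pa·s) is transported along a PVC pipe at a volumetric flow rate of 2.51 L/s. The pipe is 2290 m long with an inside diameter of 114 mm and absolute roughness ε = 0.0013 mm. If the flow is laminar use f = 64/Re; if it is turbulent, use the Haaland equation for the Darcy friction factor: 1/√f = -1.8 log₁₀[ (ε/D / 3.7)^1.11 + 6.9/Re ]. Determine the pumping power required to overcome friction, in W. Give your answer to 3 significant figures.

P ≈ 84.6 W

Q = 2.51 L/s = 2.51/1000 = 0.00251 m³/s.
Cross-sectional area A = πD²/4 = π(0.114)²/4 = 0.01021 m²; mean velocity V = Q/A = 0.00251/0.01021 = 0.2459 m/s.
Reynolds number Re = ρVD/μ = 1850 · 0.2459 · 0.114 / 0.00465 = 1.115e+04.
Re > 4000 → turbulent. Relative roughness ε/D = 1.3e-06/0.114 = 1.14e-05. Haaland: 1/√f = -1.8 log₁₀[(1.14e-05/3.7)^1.11 + 6.9/1.115e+04] = -1.8 log₁₀[7.63e-07 + 0.000619] = 5.774, so f = 0.02999.
Darcy-Weisbach: ΔP = f(L/D)(ρV²/2) = 0.02999·(2290/0.114)·(1850·0.2459²/2) = 0.02999·2.009e+04·55.94 = 3.37e+04 Pa.
Pumping power P = QΔP = 0.00251·3.37e+04 = 84.58 W = 84.6 W.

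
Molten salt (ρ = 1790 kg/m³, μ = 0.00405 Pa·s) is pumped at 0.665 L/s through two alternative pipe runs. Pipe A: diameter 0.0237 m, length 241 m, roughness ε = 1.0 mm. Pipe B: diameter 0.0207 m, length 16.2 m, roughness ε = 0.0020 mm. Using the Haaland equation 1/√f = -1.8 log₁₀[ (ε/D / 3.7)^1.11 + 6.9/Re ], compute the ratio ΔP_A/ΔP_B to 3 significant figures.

ΔP_A/ΔP_B ≈ 19.4

Pipe A: V = Q/A = 0.000665/0.0004412 = 1.507 m/s; Re = 1.579e+04; ε/D = 0.0422; Haaland → f = 0.06801; ΔP_A = f(L/D)(ρV²/2) = 1.407e+06 Pa.
Pipe B: V = Q/A = 0.000665/0.0003365 = 1.976 m/s; Re = 1.808e+04; ε/D = 9.66e-05; Haaland → f = 0.02656; ΔP_B = f(L/D)(ρV²/2) = 7.263e+04 Pa.
ΔP_A/ΔP_B = 1.407e+06/7.263e+04 = 19.4.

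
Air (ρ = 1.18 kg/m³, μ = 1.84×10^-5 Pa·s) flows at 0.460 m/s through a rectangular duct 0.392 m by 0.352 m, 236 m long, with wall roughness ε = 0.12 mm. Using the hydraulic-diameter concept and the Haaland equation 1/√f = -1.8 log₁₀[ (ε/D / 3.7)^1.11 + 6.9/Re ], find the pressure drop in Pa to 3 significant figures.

Hydraulic diameter D_h = 4A/P = 4·(0.392·0.352)/(2·(0.392+0.352)) = 0.5519/1.488 = 0.3709 m.
Re = ρVD_h/μ = 1.18·0.46·0.3709/1.84e-05 = 1.094e+04.
ε/D_h = 0.00012/0.3709 = 0.000324; Haaland gives 1/√f = -1.8 log₁₀[3.13e-05+0.000631] = 5.723, so f = 0.03054.
ΔP = f(L/D_h)(ρV²/2) = 0.03054·236/0.3709·0.1248 = 2.426 Pa.

ΔP ≈ 2.43 Pa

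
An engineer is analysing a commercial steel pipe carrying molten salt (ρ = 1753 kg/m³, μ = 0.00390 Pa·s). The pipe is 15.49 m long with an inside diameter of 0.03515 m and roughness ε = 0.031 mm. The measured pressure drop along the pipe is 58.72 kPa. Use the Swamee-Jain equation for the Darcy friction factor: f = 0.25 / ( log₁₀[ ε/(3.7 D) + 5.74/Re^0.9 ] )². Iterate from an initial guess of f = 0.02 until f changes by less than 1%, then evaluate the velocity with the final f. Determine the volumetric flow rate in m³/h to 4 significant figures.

Rearranging Darcy-Weisbach: V = √(2·ΔP·D/(f·L·ρ)). With ε/D = 3.1e-05/0.03515 = 0.000882, iterate starting from f = 0.02:
  f = 0.02 → V = √(2·5.872e+04·0.03515/(0.02·15.49·1753)) = 2.757 m/s; Re = ρVD/μ = 4.356e+04; f → 0.02432
  f = 0.02432 → V = 2.5 m/s; Re = 3.95e+04; f → 0.02469
  f = 0.02469 → V = 2.482 m/s; Re = 3.921e+04; f → 0.02471
Converged (Δf/f < 1%). With the final f = 0.02471: V = √(2·5.872e+04·0.03515/(0.02471·15.49·1753)) = 2.48 m/s.
Q = V·A = 2.48·(π/4·0.03515²) = 0.002407 m³/s = 8.664 m³/h.

Q ≈ 8.664 m³/h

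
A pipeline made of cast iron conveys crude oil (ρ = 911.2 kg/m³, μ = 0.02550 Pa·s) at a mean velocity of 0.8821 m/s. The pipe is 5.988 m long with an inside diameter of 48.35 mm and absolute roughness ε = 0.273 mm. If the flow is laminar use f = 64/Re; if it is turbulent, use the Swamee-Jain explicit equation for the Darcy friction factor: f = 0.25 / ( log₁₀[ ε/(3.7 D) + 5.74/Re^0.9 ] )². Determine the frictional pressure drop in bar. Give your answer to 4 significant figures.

Reynolds number Re = ρVD/μ = 911.2 · 0.8821 · 0.04835 / 0.0255 = 1524.
Re < 2300 → laminar flow, so f = 64/Re = 64/1524 = 0.04199 (the turbulent correlation is not needed).
Darcy-Weisbach: ΔP = f(L/D)(ρV²/2) = 0.04199·(5.988/0.04835)·(911.2·0.8821²/2) = 0.04199·123.8·354.5 = 1844 Pa.
ΔP = 1844 Pa = 0.01844 bar.

ΔP ≈ 0.01844 bar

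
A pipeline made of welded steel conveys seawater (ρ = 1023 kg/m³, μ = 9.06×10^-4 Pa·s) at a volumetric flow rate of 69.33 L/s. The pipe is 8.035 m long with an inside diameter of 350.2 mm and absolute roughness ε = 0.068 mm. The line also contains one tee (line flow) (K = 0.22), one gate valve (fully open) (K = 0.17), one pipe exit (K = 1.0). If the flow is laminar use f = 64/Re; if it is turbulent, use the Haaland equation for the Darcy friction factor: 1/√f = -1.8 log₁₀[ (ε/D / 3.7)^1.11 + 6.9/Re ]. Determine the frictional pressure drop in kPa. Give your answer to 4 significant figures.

ΔP ≈ 0.4663 kPa

Q = 69.33 L/s = 69.33/1000 = 0.06933 m³/s.
Cross-sectional area A = πD²/4 = π(0.3502)²/4 = 0.09632 m²; mean velocity V = Q/A = 0.06933/0.09632 = 0.7198 m/s.
Reynolds number Re = ρVD/μ = 1023 · 0.7198 · 0.3502 / 0.000906 = 2.846e+05.
Re > 4000 → turbulent. Relative roughness ε/D = 6.8e-05/0.3502 = 0.000194. Haaland: 1/√f = -1.8 log₁₀[(0.000194/3.7)^1.11 + 6.9/2.846e+05] = -1.8 log₁₀[1.77e-05 + 2.42e-05] = 7.878, so f = 0.01611.
Total minor-loss coefficient ΣK = 1·0.22 + 1·0.17 + 1·1 = 1.39.
ΔP = [f·L/D + ΣK]·(ρV²/2) = [0.01611·8.035/0.3502 + 1.39]·(1023·0.7198²/2) = [0.3697 + 1.39]·265 = 466.3 Pa.
ΔP = 466.3 Pa = 0.4663 kPa.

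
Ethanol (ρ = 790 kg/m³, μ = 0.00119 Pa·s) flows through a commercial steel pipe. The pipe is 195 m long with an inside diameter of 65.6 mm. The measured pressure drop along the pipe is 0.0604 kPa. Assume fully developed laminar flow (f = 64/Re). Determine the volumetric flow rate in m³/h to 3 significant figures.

For laminar flow, f = 64/Re with Re = ρVD/μ, so Darcy-Weisbach reduces to ΔP = 32μLV/D². Solving for V: V = ΔP·D²/(32μL) = 60.4·(0.0656)²/(32·0.00119·195) = 0.035 m/s.
Check: Re = ρVD/μ = 790·0.035·0.0656/0.00119 = 1524 < 2300, so the laminar assumption holds.
Q = V·A = 0.035·(π/4·0.0656²) = 0.0001183 m³/s = 0.426 m³/h.

Q ≈ 0.426 m³/h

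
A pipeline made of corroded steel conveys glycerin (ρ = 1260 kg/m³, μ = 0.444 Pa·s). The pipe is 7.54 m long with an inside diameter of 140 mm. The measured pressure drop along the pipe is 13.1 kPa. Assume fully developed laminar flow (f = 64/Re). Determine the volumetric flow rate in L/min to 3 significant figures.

Q ≈ 2210 L/min

For laminar flow, f = 64/Re with Re = ρVD/μ, so Darcy-Weisbach reduces to ΔP = 32μLV/D². Solving for V: V = ΔP·D²/(32μL) = 1.31e+04·(0.14)²/(32·0.444·7.54) = 2.397 m/s.
Check: Re = ρVD/μ = 1260·2.397·0.14/0.444 = 952.2 < 2300, so the laminar assumption holds.
Q = V·A = 2.397·(π/4·0.14²) = 0.0369 m³/s = 2210 L/min.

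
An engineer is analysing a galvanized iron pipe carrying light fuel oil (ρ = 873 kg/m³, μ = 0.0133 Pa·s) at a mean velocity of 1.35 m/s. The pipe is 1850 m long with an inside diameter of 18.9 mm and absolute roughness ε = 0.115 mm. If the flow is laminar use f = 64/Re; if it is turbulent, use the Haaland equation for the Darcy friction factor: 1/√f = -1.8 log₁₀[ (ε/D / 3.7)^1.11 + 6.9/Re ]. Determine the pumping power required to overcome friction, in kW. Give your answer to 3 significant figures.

P ≈ 1.13 kW

Reynolds number Re = ρVD/μ = 873 · 1.35 · 0.0189 / 0.0133 = 1675.
Re < 2300 → laminar flow, so f = 64/Re = 64/1675 = 0.03821 (the turbulent correlation is not needed).
Darcy-Weisbach: ΔP = f(L/D)(ρV²/2) = 0.03821·(1850/0.0189)·(873·1.35²/2) = 0.03821·9.788e+04·795.5 = 2.976e+06 Pa.
Q = V·A = 1.35·0.0002806 = 0.0003787 m³/s.
Pumping power P = QΔP = 0.0003787·2.976e+06 = 1127 W = 1.13 kW.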